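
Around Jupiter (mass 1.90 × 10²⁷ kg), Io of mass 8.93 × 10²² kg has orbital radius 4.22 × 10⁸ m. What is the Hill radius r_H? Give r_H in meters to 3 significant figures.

1.06 × 10⁷ m

r_H ≈ a (m/3M)^(1/3)
    = (4.22 × 10⁸) × (8.93 × 10²² / (3 × 1.90 × 10²⁷))^(1/3)
    = 1.06 × 10⁷ m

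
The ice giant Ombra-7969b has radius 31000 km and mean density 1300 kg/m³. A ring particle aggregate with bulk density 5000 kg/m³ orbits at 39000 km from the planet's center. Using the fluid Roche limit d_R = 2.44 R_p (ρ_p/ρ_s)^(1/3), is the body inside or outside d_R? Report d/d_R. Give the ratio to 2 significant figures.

d_R = 2.44 × (31000 km) × (1300/5000)^(1/3) = 48280 km
d/d_R = (39000) / (48280) = 0.81
Since d/d_R < 1, the body is inside the Roche limit.

inside; d/d_R ≈ 0.81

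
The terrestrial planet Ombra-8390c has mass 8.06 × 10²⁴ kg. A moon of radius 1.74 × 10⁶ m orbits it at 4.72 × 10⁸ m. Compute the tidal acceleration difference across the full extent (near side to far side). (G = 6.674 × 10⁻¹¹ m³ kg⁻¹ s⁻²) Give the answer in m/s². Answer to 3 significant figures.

Δg = 4GMr/d³
   = 4 × (6.674 × 10⁻¹¹) × (8.06 × 10²⁴) × (1.74 × 10⁶) / (4.72 × 10⁸)³
   = 3.56 × 10⁻⁵ m/s²

3.56 × 10⁻⁵ m/s²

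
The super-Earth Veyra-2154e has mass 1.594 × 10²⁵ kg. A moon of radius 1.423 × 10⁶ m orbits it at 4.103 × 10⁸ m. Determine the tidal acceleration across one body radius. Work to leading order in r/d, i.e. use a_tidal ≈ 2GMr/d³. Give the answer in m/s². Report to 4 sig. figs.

4.383 × 10⁻⁵ m/s²

Δg = 2GMr/d³
   = 2 × (6.674 × 10⁻¹¹) × (1.594 × 10²⁵) × (1.423 × 10⁶) / (4.103 × 10⁸)³
   = 4.383 × 10⁻⁵ m/s²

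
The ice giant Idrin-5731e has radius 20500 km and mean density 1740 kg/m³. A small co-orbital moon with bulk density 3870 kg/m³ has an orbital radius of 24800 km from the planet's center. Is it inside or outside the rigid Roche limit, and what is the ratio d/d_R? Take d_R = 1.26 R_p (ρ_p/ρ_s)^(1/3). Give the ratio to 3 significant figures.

d_R = 1.26 × (20500 km) × (1740/3870)^(1/3) = 19790 km
d/d_R = (24800) / (19790) = 1.25
Since d/d_R > 1, the body is outside the Roche limit.

outside; d/d_R ≈ 1.25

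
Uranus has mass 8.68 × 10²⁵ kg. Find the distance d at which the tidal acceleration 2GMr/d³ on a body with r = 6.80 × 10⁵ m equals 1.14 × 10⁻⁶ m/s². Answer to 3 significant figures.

2GMr/d³ = a_tidal  ⇒  d = (2GMr / a_tidal)^(1/3)
d = (2 × 6.674×10⁻¹¹ × (8.68 × 10²⁵) × (6.80 × 10⁵) / (1.14 × 10⁻⁶))^(1/3)
  = 1.90 × 10⁹ m

1.90 × 10⁹ m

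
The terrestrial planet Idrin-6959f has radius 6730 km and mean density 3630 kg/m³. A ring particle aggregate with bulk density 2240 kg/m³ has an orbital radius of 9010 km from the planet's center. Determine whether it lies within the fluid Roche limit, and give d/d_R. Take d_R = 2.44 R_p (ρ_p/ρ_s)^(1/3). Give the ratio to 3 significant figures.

d_R = 2.44 × (6730 km) × (3630/2240)^(1/3) = 19290 km
d/d_R = (9010) / (19290) = 0.467
Since d/d_R < 1, the body is inside the Roche limit.

inside; d/d_R ≈ 0.467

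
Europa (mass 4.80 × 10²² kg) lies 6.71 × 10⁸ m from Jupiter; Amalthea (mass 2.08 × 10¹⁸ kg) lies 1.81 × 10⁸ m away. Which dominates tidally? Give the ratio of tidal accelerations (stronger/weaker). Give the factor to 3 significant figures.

Europa, by a factor of ≈ 453

Compare M/d³ for the two perturbers:
Europa: (4.80 × 10²²) / (6.71 × 10⁸)³ = 1.589 × 10⁻⁴
Amalthea: (2.08 × 10¹⁸) / (1.81 × 10⁸)³ = 3.508 × 10⁻⁷
Ratio (larger/smaller) = 453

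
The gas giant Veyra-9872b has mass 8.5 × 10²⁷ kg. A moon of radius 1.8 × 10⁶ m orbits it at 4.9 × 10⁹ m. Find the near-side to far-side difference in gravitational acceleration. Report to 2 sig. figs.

3.5 × 10⁻⁵ m/s²

Δa = 4GMr/d³
   = 4 × (6.674 × 10⁻¹¹) × (8.5 × 10²⁷) × (1.8 × 10⁶) / (4.9 × 10⁹)³
   = 3.5 × 10⁻⁵ m/s²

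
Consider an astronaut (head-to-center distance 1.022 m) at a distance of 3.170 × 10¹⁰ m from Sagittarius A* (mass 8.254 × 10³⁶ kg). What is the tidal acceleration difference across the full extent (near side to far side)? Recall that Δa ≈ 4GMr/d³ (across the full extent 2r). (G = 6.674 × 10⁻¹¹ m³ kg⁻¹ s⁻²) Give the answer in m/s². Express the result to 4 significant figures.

7.069 × 10⁻⁵ m/s²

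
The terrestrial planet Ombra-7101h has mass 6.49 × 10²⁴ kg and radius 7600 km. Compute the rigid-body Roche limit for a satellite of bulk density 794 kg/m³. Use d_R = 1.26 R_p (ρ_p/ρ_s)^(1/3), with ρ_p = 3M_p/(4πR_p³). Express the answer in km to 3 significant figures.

ρ_p = 3M_p/(4πR_p³) = 3 × (6.49 × 10²⁴) / (4π × (7.60 × 10⁶ m)³) = 3530 kg/m³
d_R = 1.26 × 7600 km × (3530/794)^(1/3)
    = 15700 km

15700 km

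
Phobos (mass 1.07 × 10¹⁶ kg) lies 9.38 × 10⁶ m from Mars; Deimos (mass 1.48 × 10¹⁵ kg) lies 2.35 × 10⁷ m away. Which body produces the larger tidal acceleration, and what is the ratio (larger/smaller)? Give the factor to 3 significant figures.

Compare M/d³ for the two perturbers:
Phobos: (1.07 × 10¹⁶) / (9.38 × 10⁶)³ = 1.297 × 10⁻⁵
Deimos: (1.48 × 10¹⁵) / (2.35 × 10⁷)³ = 1.140 × 10⁻⁷
Ratio (larger/smaller) = 114

Phobos, by a factor of ≈ 114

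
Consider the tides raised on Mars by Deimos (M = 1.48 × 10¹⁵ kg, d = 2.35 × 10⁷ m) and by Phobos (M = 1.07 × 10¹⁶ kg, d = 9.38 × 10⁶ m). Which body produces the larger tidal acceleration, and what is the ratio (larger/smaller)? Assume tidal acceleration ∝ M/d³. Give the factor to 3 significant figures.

Phobos, by a factor of ≈ 114

Tidal acceleration ∝ M/d³, so compare M/d³ for each.
Deimos: (1.48 × 10¹⁵) / (2.35 × 10⁷)³ = 1.140 × 10⁻⁷
Phobos: (1.07 × 10¹⁶) / (9.38 × 10⁶)³ = 1.297 × 10⁻⁵
Ratio (larger/smaller) = 114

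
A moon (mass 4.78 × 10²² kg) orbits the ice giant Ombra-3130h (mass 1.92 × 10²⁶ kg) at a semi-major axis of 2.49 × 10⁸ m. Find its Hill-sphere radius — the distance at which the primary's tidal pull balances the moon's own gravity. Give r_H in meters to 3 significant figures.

1.09 × 10⁷ m

r_H ≈ a (m/3M)^(1/3)
    = (2.49 × 10⁸) × (4.78 × 10²² / (3 × 1.92 × 10²⁶))^(1/3)
    = 1.09 × 10⁷ m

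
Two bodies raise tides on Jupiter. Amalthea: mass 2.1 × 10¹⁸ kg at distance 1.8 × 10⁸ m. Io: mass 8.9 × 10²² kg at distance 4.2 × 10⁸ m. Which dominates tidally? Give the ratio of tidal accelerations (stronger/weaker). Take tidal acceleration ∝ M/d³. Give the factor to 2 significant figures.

Io, by a factor of ≈ 3300

The tide-raising term goes as M/d³ (the gradient of a 1/d² field).
Amalthea: (2.1 × 10¹⁸) / (1.8 × 10⁸)³ = 3.601 × 10⁻⁷
Io: (8.9 × 10²²) / (4.2 × 10⁸)³ = 1.201 × 10⁻³
Ratio (larger/smaller) = 3300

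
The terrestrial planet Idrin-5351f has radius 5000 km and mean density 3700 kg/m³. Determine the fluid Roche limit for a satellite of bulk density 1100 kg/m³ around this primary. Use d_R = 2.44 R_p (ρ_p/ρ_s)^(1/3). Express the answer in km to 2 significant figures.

d_R = 2.44 × 5000 km × (3700/1100)^(1/3)
    = 18000 km

18000 km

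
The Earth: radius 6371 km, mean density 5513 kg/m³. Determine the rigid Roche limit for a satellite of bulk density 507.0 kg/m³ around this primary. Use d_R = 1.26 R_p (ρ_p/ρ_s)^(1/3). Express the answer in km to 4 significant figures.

d_R = 1.26 × 6371 km × (5513/507.0)^(1/3)
    = 17780 km

17780 km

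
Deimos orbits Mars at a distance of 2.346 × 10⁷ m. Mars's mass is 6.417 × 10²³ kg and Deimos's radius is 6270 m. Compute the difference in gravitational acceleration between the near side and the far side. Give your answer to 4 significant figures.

a_tidal = 4GMr/d³
        = 4 × (6.674 × 10⁻¹¹) × (6.417 × 10²³) × (6270) / (2.346 × 10⁷)³
        = 8.319 × 10⁻⁵ m/s²

8.319 × 10⁻⁵ m/s²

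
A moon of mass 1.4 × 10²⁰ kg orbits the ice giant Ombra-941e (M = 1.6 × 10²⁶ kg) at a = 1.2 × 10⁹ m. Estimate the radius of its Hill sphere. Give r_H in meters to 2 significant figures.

r_H ≈ a (m/3M)^(1/3)
    = (1.2 × 10⁹) × (1.4 × 10²⁰ / (3 × 1.6 × 10²⁶))^(1/3)
    = 8.0 × 10⁶ m

8.0 × 10⁶ m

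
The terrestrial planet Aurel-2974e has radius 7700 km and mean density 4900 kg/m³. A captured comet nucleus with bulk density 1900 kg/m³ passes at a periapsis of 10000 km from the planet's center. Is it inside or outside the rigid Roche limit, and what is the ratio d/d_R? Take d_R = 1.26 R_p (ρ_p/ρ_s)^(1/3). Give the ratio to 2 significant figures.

inside; d/d_R ≈ 0.75

d_R = 1.26 × (7700 km) × (4900/1900)^(1/3) = 13300 km
d/d_R = (10000) / (13300) = 0.75
Since d/d_R < 1, the body is inside the Roche limit.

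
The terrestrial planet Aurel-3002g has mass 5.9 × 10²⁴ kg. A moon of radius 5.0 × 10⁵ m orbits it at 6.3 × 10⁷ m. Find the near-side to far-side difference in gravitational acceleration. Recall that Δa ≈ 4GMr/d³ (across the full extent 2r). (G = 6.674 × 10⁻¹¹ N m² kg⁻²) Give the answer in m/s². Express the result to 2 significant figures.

Δg = 4GMr/d³
   = 4 × (6.674 × 10⁻¹¹) × (5.9 × 10²⁴) × (5.0 × 10⁵) / (6.3 × 10⁷)³
   = 3.1 × 10⁻³ m/s²

3.1 × 10⁻³ m/s²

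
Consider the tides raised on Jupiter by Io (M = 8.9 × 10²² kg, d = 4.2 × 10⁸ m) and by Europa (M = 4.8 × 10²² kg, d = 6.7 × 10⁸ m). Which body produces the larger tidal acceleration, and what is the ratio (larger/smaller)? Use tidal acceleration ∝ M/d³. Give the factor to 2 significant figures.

Io, by a factor of ≈ 7.5

Tidal acceleration ∝ M/d³, so compare M/d³ for each.
Io: (8.9 × 10²²) / (4.2 × 10⁸)³ = 1.201 × 10⁻³
Europa: (4.8 × 10²²) / (6.7 × 10⁸)³ = 1.596 × 10⁻⁴
Ratio (larger/smaller) = 7.5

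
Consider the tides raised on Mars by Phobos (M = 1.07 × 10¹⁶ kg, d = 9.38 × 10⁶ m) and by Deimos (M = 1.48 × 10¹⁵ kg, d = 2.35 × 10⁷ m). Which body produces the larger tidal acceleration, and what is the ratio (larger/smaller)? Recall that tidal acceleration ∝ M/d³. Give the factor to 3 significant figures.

Phobos, by a factor of ≈ 114

The tide-raising term goes as M/d³ (the gradient of a 1/d² field).
Phobos: (1.07 × 10¹⁶) / (9.38 × 10⁶)³ = 1.297 × 10⁻⁵
Deimos: (1.48 × 10¹⁵) / (2.35 × 10⁷)³ = 1.140 × 10⁻⁷
Ratio (larger/smaller) = 114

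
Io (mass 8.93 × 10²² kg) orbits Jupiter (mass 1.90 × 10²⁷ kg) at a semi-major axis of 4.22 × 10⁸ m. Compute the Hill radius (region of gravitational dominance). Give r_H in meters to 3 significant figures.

1.06 × 10⁷ m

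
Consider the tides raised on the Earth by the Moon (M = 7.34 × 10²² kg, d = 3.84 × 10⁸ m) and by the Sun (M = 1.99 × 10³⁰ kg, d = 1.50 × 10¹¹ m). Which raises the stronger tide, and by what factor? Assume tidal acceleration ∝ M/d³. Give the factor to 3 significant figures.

The Moon, by a factor of ≈ 2.20

Tidal acceleration ∝ M/d³, so compare M/d³ for each.
The Moon: (7.34 × 10²²) / (3.84 × 10⁸)³ = 1.296 × 10⁻³
The Sun: (1.99 × 10³⁰) / (1.50 × 10¹¹)³ = 5.896 × 10⁻⁴
Ratio (larger/smaller) = 2.20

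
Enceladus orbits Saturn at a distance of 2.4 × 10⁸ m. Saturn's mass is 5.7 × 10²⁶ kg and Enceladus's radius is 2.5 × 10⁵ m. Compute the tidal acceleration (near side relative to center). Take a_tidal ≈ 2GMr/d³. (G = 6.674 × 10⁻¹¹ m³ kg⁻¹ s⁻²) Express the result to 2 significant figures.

1.4 × 10⁻³ m/s²

Since r ≪ d, expand the inverse-square field across one radius to get the leading 2GMr/d³ term.
Δg = 2GMr/d³
   = 2 × (6.674 × 10⁻¹¹) × (5.7 × 10²⁶) × (2.5 × 10⁵) / (2.4 × 10⁸)³
   = 1.4 × 10⁻³ m/s²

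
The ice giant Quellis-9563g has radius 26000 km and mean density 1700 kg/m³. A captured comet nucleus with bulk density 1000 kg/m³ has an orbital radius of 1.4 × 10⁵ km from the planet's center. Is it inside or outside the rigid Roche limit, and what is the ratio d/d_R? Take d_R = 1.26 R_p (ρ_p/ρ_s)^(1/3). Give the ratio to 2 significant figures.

outside; d/d_R ≈ 3.6

d_R = 1.26 × (26000 km) × (1700/1000)^(1/3) = 39100 km
d/d_R = (1.4 × 10⁵) / (39100) = 3.6
Since d/d_R > 1, the body is outside the Roche limit.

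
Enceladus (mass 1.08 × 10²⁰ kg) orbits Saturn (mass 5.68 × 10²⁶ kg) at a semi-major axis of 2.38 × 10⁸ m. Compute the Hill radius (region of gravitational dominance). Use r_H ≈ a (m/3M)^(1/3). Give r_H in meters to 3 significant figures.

r_H ≈ a (m/3M)^(1/3)
    = (2.38 × 10⁸) × (1.08 × 10²⁰ / (3 × 5.68 × 10²⁶))^(1/3)
    = 9.49 × 10⁵ m

9.49 × 10⁵ m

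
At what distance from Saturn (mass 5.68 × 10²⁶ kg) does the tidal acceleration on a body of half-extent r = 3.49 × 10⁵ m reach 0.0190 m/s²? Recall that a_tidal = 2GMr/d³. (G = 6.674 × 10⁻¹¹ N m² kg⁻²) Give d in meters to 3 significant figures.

1.12 × 10⁸ m

2GMr/d³ = a_tidal  ⇒  d = (2GMr / a_tidal)^(1/3)
d = (2 × 6.674×10⁻¹¹ × (5.68 × 10²⁶) × (3.49 × 10⁵) / (0.0190))^(1/3)
  = 1.12 × 10⁸ m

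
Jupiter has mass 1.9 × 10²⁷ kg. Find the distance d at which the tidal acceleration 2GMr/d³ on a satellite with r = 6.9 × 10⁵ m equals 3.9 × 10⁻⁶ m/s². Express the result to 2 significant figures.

3.6 × 10⁹ m

2GMr/d³ = a_tidal  ⇒  d = (2GMr / a_tidal)^(1/3)
d = (2 × 6.674×10⁻¹¹ × (1.9 × 10²⁷) × (6.9 × 10⁵) / (3.9 × 10⁻⁶))^(1/3)
  = 3.6 × 10⁹ m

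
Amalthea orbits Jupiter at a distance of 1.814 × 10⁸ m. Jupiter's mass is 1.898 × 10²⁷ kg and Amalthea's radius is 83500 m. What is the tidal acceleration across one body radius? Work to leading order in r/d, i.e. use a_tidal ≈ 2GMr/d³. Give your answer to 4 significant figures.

Δg = 2GMr/d³
   = 2 × (6.674 × 10⁻¹¹) × (1.898 × 10²⁷) × (83500) / (1.814 × 10⁸)³
   = 3.544 × 10⁻³ m/s²

3.544 × 10⁻³ m/s²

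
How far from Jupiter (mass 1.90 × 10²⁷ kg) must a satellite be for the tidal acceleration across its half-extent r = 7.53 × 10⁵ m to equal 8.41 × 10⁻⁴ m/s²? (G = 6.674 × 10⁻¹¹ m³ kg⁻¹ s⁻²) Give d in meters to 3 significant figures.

6.10 × 10⁸ m

2GMr/d³ = a_tidal  ⇒  d = (2GMr / a_tidal)^(1/3)
d = (2 × 6.674×10⁻¹¹ × (1.90 × 10²⁷) × (7.53 × 10⁵) / (8.41 × 10⁻⁴))^(1/3)
  = 6.10 × 10⁸ m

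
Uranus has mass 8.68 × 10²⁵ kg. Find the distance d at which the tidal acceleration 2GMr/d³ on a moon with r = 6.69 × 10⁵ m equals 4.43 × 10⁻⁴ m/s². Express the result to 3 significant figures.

2.60 × 10⁸ m

2GMr/d³ = a_tidal  ⇒  d = (2GMr / a_tidal)^(1/3)
d = (2 × 6.674×10⁻¹¹ × (8.68 × 10²⁵) × (6.69 × 10⁵) / (4.43 × 10⁻⁴))^(1/3)
  = 2.60 × 10⁸ m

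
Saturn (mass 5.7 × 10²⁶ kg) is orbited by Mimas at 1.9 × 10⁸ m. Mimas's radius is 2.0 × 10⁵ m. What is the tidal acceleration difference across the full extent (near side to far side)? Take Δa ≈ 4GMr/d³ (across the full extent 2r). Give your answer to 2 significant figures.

4.4 × 10⁻³ m/s²

a_tidal = 4GMr/d³
        = 4 × (6.674 × 10⁻¹¹) × (5.7 × 10²⁶) × (2.0 × 10⁵) / (1.9 × 10⁸)³
        = 4.4 × 10⁻³ m/s²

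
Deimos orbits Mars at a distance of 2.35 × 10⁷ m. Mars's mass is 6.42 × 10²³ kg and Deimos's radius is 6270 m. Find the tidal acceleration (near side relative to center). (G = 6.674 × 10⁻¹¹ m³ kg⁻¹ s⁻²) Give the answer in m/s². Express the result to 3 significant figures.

Δg = 2GMr/d³
   = 2 × (6.674 × 10⁻¹¹) × (6.42 × 10²³) × (6270) / (2.35 × 10⁷)³
   = 4.14 × 10⁻⁵ m/s²

4.14 × 10⁻⁵ m/s²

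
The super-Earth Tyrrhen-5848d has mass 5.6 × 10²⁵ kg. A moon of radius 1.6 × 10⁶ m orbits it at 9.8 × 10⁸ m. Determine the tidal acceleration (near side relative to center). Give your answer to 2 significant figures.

Δg = 2GMr/d³
   = 2 × (6.674 × 10⁻¹¹) × (5.6 × 10²⁵) × (1.6 × 10⁶) / (9.8 × 10⁸)³
   = 1.3 × 10⁻⁵ m/s²

1.3 × 10⁻⁵ m/s²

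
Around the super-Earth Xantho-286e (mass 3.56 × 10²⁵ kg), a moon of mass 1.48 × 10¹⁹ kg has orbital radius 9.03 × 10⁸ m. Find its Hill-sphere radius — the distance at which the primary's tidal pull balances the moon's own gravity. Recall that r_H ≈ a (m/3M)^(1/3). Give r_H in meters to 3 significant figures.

r_H ≈ a (m/3M)^(1/3)
    = (9.03 × 10⁸) × (1.48 × 10¹⁹ / (3 × 3.56 × 10²⁵))^(1/3)
    = 4.67 × 10⁶ m

4.67 × 10⁶ m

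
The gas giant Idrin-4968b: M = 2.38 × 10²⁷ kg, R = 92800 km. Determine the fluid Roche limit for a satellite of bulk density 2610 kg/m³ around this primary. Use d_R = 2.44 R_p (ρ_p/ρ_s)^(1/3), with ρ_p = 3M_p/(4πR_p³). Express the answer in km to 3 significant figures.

ρ_p = 3M_p/(4πR_p³) = 3 × (2.38 × 10²⁷) / (4π × (9.28 × 10⁷ m)³) = 711 kg/m³
d_R = 2.44 × 92800 km × (711/2610)^(1/3)
    = 1.47 × 10⁵ km

1.47 × 10⁵ km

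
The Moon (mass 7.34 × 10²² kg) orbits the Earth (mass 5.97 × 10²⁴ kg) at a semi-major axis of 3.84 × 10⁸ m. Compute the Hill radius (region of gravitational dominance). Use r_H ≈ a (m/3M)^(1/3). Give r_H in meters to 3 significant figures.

6.15 × 10⁷ m

r_H ≈ a (m/3M)^(1/3)
    = (3.84 × 10⁸) × (7.34 × 10²² / (3 × 5.97 × 10²⁴))^(1/3)
    = 6.15 × 10⁷ m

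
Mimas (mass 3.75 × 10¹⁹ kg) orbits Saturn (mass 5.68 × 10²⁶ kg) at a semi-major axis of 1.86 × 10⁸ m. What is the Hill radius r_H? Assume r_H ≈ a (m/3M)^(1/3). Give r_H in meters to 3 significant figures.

r_H ≈ a (m/3M)^(1/3)
    = (1.86 × 10⁸) × (3.75 × 10¹⁹ / (3 × 5.68 × 10²⁶))^(1/3)
    = 5.21 × 10⁵ m

5.21 × 10⁵ m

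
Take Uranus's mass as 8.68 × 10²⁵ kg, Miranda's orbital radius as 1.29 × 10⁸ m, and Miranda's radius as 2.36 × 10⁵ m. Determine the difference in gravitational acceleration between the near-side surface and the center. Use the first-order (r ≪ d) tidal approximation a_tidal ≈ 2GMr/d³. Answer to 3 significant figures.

1.27 × 10⁻³ m/s²

Δa = 2GMr/d³
   = 2 × (6.674 × 10⁻¹¹) × (8.68 × 10²⁵) × (2.36 × 10⁵) / (1.29 × 10⁸)³
   = 1.27 × 10⁻³ m/s²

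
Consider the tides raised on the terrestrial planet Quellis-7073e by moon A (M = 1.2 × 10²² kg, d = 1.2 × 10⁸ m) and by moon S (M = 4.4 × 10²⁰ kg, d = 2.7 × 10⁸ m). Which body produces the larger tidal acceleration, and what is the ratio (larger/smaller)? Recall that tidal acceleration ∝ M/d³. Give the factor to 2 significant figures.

The tide-raising term goes as M/d³ (the gradient of a 1/d² field).
Moon A: (1.2 × 10²²) / (1.2 × 10⁸)³ = 6.944 × 10⁻³
Moon S: (4.4 × 10²⁰) / (2.7 × 10⁸)³ = 2.235 × 10⁻⁵
Ratio (larger/smaller) = 310

Moon A, by a factor of ≈ 310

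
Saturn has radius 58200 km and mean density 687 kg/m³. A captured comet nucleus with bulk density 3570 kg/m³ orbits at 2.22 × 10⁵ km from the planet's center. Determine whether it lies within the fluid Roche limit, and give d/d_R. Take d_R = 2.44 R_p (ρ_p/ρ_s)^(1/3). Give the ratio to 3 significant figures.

outside; d/d_R ≈ 2.71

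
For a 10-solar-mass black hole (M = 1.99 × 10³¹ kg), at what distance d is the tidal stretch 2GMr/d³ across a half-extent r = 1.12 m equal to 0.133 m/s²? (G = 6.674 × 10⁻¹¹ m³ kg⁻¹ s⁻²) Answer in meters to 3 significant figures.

2.82 × 10⁷ m

2GMr/d³ = a_tidal  ⇒  d = (2GMr / a_tidal)^(1/3)
d = (2 × 6.674×10⁻¹¹ × (1.99 × 10³¹) × (1.12) / (0.133))^(1/3)
  = 2.82 × 10⁷ m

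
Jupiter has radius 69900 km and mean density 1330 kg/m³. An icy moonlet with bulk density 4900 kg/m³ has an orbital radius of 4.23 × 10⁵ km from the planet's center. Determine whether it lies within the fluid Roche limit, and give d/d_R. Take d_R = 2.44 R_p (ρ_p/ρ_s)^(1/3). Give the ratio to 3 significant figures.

d_R = 2.44 × (69900 km) × (1330/4900)^(1/3) = 1.104 × 10⁵ km
d/d_R = (4.23 × 10⁵) / (1.104 × 10⁵) = 3.83
Since d/d_R > 1, the body is outside the Roche limit.

outside; d/d_R ≈ 3.83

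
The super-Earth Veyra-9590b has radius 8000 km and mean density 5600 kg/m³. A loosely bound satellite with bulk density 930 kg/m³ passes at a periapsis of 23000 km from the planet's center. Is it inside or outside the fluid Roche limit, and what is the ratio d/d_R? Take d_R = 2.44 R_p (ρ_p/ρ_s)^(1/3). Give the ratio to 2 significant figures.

inside; d/d_R ≈ 0.65

d_R = 2.44 × (8000 km) × (5600/930)^(1/3) = 35510 km
d/d_R = (23000) / (35510) = 0.65
Since d/d_R < 1, the body is inside the Roche limit.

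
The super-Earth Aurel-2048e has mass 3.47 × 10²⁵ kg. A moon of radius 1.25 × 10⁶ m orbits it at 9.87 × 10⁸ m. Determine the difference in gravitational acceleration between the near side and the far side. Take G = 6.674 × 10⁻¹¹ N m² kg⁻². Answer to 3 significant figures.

1.20 × 10⁻⁵ m/s²

Δg = 4GMr/d³
   = 4 × (6.674 × 10⁻¹¹) × (3.47 × 10²⁵) × (1.25 × 10⁶) / (9.87 × 10⁸)³
   = 1.20 × 10⁻⁵ m/s²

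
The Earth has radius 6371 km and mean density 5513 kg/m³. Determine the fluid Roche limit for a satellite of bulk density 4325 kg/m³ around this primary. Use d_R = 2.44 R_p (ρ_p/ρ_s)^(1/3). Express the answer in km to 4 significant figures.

16860 km

d_R = 2.44 × 6371 km × (5513/4325)^(1/3)
    = 16860 km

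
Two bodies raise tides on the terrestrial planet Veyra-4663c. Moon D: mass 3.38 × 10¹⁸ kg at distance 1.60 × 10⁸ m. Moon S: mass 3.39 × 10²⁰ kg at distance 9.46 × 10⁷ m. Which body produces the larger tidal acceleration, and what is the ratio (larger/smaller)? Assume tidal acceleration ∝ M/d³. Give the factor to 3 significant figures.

Moon S, by a factor of ≈ 485

Tidal acceleration ∝ M/d³, so compare M/d³ for each.
Moon D: (3.38 × 10¹⁸) / (1.60 × 10⁸)³ = 8.252 × 10⁻⁷
Moon S: (3.39 × 10²⁰) / (9.46 × 10⁷)³ = 4.004 × 10⁻⁴
Ratio (larger/smaller) = 485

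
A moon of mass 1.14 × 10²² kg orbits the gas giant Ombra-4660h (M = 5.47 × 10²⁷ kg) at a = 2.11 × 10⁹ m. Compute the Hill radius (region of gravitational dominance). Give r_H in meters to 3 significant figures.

1.87 × 10⁷ m

r_H ≈ a (m/3M)^(1/3)
    = (2.11 × 10⁹) × (1.14 × 10²² / (3 × 5.47 × 10²⁷))^(1/3)
    = 1.87 × 10⁷ m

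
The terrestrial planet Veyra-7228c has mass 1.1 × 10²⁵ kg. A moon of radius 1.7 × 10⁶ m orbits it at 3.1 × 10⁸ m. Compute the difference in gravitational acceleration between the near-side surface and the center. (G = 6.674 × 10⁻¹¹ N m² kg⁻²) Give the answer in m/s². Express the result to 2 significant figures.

8.4 × 10⁻⁵ m/s²

a_tidal = 2GMr/d³
        = 2 × (6.674 × 10⁻¹¹) × (1.1 × 10²⁵) × (1.7 × 10⁶) / (3.1 × 10⁸)³
        = 8.4 × 10⁻⁵ m/s²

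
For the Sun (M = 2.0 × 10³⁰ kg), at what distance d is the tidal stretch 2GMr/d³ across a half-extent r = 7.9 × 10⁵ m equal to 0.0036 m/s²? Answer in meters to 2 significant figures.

2GMr/d³ = a_tidal  ⇒  d = (2GMr / a_tidal)^(1/3)
d = (2 × 6.674×10⁻¹¹ × (2.0 × 10³⁰) × (7.9 × 10⁵) / (0.0036))^(1/3)
  = 3.9 × 10⁹ m

3.9 × 10⁹ m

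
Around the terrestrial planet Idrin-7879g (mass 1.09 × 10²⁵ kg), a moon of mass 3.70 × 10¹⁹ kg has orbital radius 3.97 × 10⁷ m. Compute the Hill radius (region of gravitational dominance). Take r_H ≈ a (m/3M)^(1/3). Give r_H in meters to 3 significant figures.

4.14 × 10⁵ m

r_H ≈ a (m/3M)^(1/3)
    = (3.97 × 10⁷) × (3.70 × 10¹⁹ / (3 × 1.09 × 10²⁵))^(1/3)
    = 4.14 × 10⁵ m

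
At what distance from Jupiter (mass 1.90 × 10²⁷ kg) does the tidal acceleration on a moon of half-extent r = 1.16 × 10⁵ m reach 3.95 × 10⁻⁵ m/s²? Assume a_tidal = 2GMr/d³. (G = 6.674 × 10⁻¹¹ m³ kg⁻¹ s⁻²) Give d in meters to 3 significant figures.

9.06 × 10⁸ m

2GMr/d³ = a_tidal  ⇒  d = (2GMr / a_tidal)^(1/3)
d = (2 × 6.674×10⁻¹¹ × (1.90 × 10²⁷) × (1.16 × 10⁵) / (3.95 × 10⁻⁵))^(1/3)
  = 9.06 × 10⁸ m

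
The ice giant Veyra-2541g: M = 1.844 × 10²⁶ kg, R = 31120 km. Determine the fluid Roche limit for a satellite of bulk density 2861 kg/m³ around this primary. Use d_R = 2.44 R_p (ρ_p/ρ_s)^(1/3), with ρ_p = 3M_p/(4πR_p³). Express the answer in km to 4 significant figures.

ρ_p = 3M_p/(4πR_p³) = 3 × (1.844 × 10²⁶) / (4π × (3.112 × 10⁷ m)³) = 1461 kg/m³
d_R = 2.44 × 31120 km × (1461/2861)^(1/3)
    = 60690 km

60690 km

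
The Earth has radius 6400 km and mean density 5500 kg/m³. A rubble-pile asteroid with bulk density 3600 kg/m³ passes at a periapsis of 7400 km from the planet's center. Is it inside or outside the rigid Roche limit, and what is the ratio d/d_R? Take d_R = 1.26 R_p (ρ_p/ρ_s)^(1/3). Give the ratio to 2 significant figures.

inside; d/d_R ≈ 0.80

d_R = 1.26 × (6400 km) × (5500/3600)^(1/3) = 9288 km
d/d_R = (7400) / (9288) = 0.80
Since d/d_R < 1, the body is inside the Roche limit.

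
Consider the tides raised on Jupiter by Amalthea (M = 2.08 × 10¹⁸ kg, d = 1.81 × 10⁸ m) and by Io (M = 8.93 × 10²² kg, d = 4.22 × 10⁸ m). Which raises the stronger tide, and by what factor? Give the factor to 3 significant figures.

The tide-raising term goes as M/d³ (the gradient of a 1/d² field).
Amalthea: (2.08 × 10¹⁸) / (1.81 × 10⁸)³ = 3.508 × 10⁻⁷
Io: (8.93 × 10²²) / (4.22 × 10⁸)³ = 1.188 × 10⁻³
Ratio (larger/smaller) = 3390

Io, by a factor of ≈ 3390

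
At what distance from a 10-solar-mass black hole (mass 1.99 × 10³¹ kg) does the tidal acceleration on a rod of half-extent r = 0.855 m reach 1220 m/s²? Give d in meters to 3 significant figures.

2GMr/d³ = a_tidal  ⇒  d = (2GMr / a_tidal)^(1/3)
d = (2 × 6.674×10⁻¹¹ × (1.99 × 10³¹) × (0.855) / (1220))^(1/3)
  = 1.23 × 10⁶ m

1.23 × 10⁶ m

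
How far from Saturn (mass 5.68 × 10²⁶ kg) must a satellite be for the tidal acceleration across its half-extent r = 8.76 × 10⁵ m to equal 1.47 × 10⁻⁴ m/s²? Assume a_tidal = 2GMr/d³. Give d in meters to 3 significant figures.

7.67 × 10⁸ m

2GMr/d³ = a_tidal  ⇒  d = (2GMr / a_tidal)^(1/3)
d = (2 × 6.674×10⁻¹¹ × (5.68 × 10²⁶) × (8.76 × 10⁵) / (1.47 × 10⁻⁴))^(1/3)
  = 7.67 × 10⁸ m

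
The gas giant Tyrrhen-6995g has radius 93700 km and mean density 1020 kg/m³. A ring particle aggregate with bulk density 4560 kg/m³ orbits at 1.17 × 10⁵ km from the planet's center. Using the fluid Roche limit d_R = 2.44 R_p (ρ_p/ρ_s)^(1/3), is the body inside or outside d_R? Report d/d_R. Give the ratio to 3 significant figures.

inside; d/d_R ≈ 0.843

d_R = 2.44 × (93700 km) × (1020/4560)^(1/3) = 1.388 × 10⁵ km
d/d_R = (1.17 × 10⁵) / (1.388 × 10⁵) = 0.843
Since d/d_R < 1, the body is inside the Roche limit.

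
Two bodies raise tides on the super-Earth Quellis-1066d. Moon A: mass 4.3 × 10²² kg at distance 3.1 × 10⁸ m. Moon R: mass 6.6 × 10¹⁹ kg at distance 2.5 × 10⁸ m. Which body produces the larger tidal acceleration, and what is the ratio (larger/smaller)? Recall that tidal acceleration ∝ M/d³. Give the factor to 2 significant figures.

Moon A, by a factor of ≈ 340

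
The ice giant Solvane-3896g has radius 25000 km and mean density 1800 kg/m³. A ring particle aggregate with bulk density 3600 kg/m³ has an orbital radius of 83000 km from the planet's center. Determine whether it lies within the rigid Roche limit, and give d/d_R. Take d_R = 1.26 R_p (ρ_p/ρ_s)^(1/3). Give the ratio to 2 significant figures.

d_R = 1.26 × (25000 km) × (1800/3600)^(1/3) = 25000 km
d/d_R = (83000) / (25000) = 3.3
Since d/d_R > 1, the body is outside the Roche limit.

outside; d/d_R ≈ 3.3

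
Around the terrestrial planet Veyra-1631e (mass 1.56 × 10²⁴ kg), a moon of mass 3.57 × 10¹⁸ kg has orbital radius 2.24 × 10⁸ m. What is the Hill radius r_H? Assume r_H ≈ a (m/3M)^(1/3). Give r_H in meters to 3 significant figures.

r_H ≈ a (m/3M)^(1/3)
    = (2.24 × 10⁸) × (3.57 × 10¹⁸ / (3 × 1.56 × 10²⁴))^(1/3)
    = 2.05 × 10⁶ m

2.05 × 10⁶ m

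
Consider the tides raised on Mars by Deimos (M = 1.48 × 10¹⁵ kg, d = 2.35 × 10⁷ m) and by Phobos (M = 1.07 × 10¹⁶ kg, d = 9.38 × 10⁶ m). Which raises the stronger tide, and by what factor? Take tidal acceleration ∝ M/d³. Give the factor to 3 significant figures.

Tidal acceleration ∝ M/d³, so compare M/d³ for each.
Deimos: (1.48 × 10¹⁵) / (2.35 × 10⁷)³ = 1.140 × 10⁻⁷
Phobos: (1.07 × 10¹⁶) / (9.38 × 10⁶)³ = 1.297 × 10⁻⁵
Ratio (larger/smaller) = 114

Phobos, by a factor of ≈ 114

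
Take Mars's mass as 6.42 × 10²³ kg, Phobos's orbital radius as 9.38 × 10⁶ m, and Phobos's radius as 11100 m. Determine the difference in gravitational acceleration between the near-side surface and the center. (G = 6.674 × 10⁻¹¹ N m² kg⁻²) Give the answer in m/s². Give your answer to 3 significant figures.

1.15 × 10⁻³ m/s²

The tidal stretch is the gradient of GM/d² times the body's extent r, hence the 1/d³ dependence.
Δa = 2GMr/d³
   = 2 × (6.674 × 10⁻¹¹) × (6.42 × 10²³) × (11100) / (9.38 × 10⁶)³
   = 1.15 × 10⁻³ m/s²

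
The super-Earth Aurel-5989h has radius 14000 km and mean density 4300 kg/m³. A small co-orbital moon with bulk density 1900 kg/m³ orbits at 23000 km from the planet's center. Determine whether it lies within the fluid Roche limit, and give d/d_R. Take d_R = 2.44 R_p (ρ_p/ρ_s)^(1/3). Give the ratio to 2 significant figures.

d_R = 2.44 × (14000 km) × (4300/1900)^(1/3) = 44850 km
d/d_R = (23000) / (44850) = 0.51
Since d/d_R < 1, the body is inside the Roche limit.

inside; d/d_R ≈ 0.51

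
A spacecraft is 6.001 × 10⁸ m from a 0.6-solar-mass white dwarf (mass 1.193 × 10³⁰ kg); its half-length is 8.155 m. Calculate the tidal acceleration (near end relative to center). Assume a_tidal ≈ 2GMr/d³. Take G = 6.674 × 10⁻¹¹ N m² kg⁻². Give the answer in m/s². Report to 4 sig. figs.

Δg = 2GMr/d³
   = 2 × (6.674 × 10⁻¹¹) × (1.193 × 10³⁰) × (8.155) / (6.001 × 10⁸)³
   = 6.009 × 10⁻⁶ m/s²

6.009 × 10⁻⁶ m/s²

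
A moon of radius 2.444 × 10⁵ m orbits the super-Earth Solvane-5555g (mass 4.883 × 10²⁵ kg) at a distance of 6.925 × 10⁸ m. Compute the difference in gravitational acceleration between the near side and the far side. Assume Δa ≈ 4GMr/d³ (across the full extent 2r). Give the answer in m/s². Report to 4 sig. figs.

9.593 × 10⁻⁶ m/s²

Near-to-far spans 2r, so the tidal difference is twice the near-to-center value: 4GMr/d³.
a_tidal = 4GMr/d³
        = 4 × (6.674 × 10⁻¹¹) × (4.883 × 10²⁵) × (2.444 × 10⁵) / (6.925 × 10⁸)³
        = 9.593 × 10⁻⁶ m/s²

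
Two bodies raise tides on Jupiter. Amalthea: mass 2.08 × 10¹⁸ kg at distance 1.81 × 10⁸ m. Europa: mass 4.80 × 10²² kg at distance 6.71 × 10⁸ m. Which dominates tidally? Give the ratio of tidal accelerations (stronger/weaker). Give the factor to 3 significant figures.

Tidal stretch scales as M/d³; compute that for each body.
Amalthea: (2.08 × 10¹⁸) / (1.81 × 10⁸)³ = 3.508 × 10⁻⁷
Europa: (4.80 × 10²²) / (6.71 × 10⁸)³ = 1.589 × 10⁻⁴
Ratio (larger/smaller) = 453

Europa, by a factor of ≈ 453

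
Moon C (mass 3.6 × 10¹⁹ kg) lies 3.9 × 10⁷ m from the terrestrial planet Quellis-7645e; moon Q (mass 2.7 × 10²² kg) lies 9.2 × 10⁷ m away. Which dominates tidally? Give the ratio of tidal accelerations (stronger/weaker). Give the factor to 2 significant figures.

Moon Q, by a factor of ≈ 57

The tide-raising term goes as M/d³ (the gradient of a 1/d² field).
Moon C: (3.6 × 10¹⁹) / (3.9 × 10⁷)³ = 6.069 × 10⁻⁴
Moon Q: (2.7 × 10²²) / (9.2 × 10⁷)³ = 3.467 × 10⁻²
Ratio (larger/smaller) = 57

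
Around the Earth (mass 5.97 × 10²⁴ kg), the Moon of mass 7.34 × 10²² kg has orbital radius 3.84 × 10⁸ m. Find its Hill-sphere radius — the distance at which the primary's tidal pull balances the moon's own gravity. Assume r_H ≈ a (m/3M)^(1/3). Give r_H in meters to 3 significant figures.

6.15 × 10⁷ m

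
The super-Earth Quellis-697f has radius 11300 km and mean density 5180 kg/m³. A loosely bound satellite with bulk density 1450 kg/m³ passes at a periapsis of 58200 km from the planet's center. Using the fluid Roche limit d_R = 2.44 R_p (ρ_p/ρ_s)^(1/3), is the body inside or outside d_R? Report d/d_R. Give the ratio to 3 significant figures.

outside; d/d_R ≈ 1.38

d_R = 2.44 × (11300 km) × (5180/1450)^(1/3) = 42150 km
d/d_R = (58200) / (42150) = 1.38
Since d/d_R > 1, the body is outside the Roche limit.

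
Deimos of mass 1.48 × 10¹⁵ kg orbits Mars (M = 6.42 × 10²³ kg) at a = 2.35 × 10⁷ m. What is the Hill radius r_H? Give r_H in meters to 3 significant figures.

2.15 × 10⁴ m

r_H ≈ a (m/3M)^(1/3)
    = (2.35 × 10⁷) × (1.48 × 10¹⁵ / (3 × 6.42 × 10²³))^(1/3)
    = 2.15 × 10⁴ m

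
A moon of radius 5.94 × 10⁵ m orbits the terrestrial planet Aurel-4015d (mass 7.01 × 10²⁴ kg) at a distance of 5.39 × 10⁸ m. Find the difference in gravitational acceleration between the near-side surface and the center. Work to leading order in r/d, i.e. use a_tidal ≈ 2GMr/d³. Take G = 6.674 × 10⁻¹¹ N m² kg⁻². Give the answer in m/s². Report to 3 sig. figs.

3.55 × 10⁻⁶ m/s²

Δg = 2GMr/d³
   = 2 × (6.674 × 10⁻¹¹) × (7.01 × 10²⁴) × (5.94 × 10⁵) / (5.39 × 10⁸)³
   = 3.55 × 10⁻⁶ m/s²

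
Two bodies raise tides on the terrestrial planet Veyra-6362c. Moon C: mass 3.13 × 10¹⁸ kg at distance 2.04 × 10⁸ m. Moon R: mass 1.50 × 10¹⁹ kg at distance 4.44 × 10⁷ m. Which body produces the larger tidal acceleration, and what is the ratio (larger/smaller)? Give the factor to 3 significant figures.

Tidal stretch scales as M/d³; compute that for each body.
Moon C: (3.13 × 10¹⁸) / (2.04 × 10⁸)³ = 3.687 × 10⁻⁷
Moon R: (1.50 × 10¹⁹) / (4.44 × 10⁷)³ = 1.714 × 10⁻⁴
Ratio (larger/smaller) = 465

Moon R, by a factor of ≈ 465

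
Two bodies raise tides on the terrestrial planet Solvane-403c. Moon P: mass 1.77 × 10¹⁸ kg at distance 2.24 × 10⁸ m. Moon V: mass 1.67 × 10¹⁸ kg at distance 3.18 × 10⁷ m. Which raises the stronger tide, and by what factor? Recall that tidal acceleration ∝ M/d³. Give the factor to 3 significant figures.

The tide-raising term goes as M/d³ (the gradient of a 1/d² field).
Moon P: (1.77 × 10¹⁸) / (2.24 × 10⁸)³ = 1.575 × 10⁻⁷
Moon V: (1.67 × 10¹⁸) / (3.18 × 10⁷)³ = 5.193 × 10⁻⁵
Ratio (larger/smaller) = 330

Moon V, by a factor of ≈ 330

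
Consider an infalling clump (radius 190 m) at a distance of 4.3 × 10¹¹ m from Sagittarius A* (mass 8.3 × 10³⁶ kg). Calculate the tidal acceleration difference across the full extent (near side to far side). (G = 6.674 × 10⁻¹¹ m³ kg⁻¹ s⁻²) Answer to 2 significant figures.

5.3 × 10⁻⁶ m/s²

a_tidal = 4GMr/d³
        = 4 × (6.674 × 10⁻¹¹) × (8.3 × 10³⁶) × (190) / (4.3 × 10¹¹)³
        = 5.3 × 10⁻⁶ m/s²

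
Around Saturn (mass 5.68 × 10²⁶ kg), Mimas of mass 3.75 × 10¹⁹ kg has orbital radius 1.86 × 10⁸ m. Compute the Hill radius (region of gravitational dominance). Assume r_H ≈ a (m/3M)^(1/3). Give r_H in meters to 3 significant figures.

5.21 × 10⁵ m

r_H ≈ a (m/3M)^(1/3)
    = (1.86 × 10⁸) × (3.75 × 10¹⁹ / (3 × 5.68 × 10²⁶))^(1/3)
    = 5.21 × 10⁵ m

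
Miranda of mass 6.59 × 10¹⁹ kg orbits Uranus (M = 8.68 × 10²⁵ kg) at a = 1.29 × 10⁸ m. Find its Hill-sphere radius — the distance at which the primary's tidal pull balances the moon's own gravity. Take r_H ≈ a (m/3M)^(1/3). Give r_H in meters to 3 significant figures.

8.16 × 10⁵ m

r_H ≈ a (m/3M)^(1/3)
    = (1.29 × 10⁸) × (6.59 × 10¹⁹ / (3 × 8.68 × 10²⁵))^(1/3)
    = 8.16 × 10⁵ m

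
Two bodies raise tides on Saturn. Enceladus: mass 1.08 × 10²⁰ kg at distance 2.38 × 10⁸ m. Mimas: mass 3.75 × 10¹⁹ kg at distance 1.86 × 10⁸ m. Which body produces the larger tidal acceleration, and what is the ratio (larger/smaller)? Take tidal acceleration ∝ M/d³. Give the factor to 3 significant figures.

Enceladus, by a factor of ≈ 1.37

Compare M/d³ for the two perturbers:
Enceladus: (1.08 × 10²⁰) / (2.38 × 10⁸)³ = 8.011 × 10⁻⁶
Mimas: (3.75 × 10¹⁹) / (1.86 × 10⁸)³ = 5.828 × 10⁻⁶
Ratio (larger/smaller) = 1.37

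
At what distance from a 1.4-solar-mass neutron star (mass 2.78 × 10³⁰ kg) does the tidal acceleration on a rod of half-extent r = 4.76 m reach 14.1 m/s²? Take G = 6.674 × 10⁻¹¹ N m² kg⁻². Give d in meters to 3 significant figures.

2GMr/d³ = a_tidal  ⇒  d = (2GMr / a_tidal)^(1/3)
d = (2 × 6.674×10⁻¹¹ × (2.78 × 10³⁰) × (4.76) / (14.1))^(1/3)
  = 5.00 × 10⁶ m

5.00 × 10⁶ m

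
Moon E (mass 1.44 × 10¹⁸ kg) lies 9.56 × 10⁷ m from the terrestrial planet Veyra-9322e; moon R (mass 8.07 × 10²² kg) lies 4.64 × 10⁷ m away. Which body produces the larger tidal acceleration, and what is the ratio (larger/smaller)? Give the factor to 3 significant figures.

Tidal acceleration ∝ M/d³, so compare M/d³ for each.
Moon E: (1.44 × 10¹⁸) / (9.56 × 10⁷)³ = 1.648 × 10⁻⁶
Moon R: (8.07 × 10²²) / (4.64 × 10⁷)³ = 8.078 × 10⁻¹
Ratio (larger/smaller) = 4.90 × 10⁵

Moon R, by a factor of ≈ 4.90 × 10⁵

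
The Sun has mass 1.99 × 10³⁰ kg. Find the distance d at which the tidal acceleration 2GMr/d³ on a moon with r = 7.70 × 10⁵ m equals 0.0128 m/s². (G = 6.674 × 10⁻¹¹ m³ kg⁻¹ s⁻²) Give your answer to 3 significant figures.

2.52 × 10⁹ m

2GMr/d³ = a_tidal  ⇒  d = (2GMr / a_tidal)^(1/3)
d = (2 × 6.674×10⁻¹¹ × (1.99 × 10³⁰) × (7.70 × 10⁵) / (0.0128))^(1/3)
  = 2.52 × 10⁹ m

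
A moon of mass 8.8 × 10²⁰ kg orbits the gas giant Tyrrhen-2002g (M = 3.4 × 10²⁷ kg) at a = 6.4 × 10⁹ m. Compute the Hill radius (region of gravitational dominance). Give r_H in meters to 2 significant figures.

2.8 × 10⁷ m

r_H ≈ a (m/3M)^(1/3)
    = (6.4 × 10⁹) × (8.8 × 10²⁰ / (3 × 3.4 × 10²⁷))^(1/3)
    = 2.8 × 10⁷ m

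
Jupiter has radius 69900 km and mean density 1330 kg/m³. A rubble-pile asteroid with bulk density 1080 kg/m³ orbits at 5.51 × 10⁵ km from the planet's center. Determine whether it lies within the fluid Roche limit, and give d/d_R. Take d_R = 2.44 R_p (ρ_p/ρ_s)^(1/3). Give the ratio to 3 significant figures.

d_R = 2.44 × (69900 km) × (1330/1080)^(1/3) = 1.828 × 10⁵ km
d/d_R = (5.51 × 10⁵) / (1.828 × 10⁵) = 3.01
Since d/d_R > 1, the body is outside the Roche limit.

outside; d/d_R ≈ 3.01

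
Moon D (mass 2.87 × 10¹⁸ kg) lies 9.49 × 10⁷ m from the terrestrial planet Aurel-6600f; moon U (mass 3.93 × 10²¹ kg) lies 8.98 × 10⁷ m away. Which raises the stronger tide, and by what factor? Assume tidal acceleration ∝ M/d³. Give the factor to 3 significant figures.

Moon U, by a factor of ≈ 1620

Tidal acceleration ∝ M/d³, so compare M/d³ for each.
Moon D: (2.87 × 10¹⁸) / (9.49 × 10⁷)³ = 3.358 × 10⁻⁶
Moon U: (3.93 × 10²¹) / (8.98 × 10⁷)³ = 5.427 × 10⁻³
Ratio (larger/smaller) = 1620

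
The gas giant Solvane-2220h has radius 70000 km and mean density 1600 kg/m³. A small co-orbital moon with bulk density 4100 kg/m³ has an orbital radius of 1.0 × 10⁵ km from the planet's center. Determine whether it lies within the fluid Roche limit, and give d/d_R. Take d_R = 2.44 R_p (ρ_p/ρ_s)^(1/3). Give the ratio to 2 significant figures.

inside; d/d_R ≈ 0.80

d_R = 2.44 × (70000 km) × (1600/4100)^(1/3) = 1.248 × 10⁵ km
d/d_R = (1.0 × 10⁵) / (1.248 × 10⁵) = 0.80
Since d/d_R < 1, the body is inside the Roche limit.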